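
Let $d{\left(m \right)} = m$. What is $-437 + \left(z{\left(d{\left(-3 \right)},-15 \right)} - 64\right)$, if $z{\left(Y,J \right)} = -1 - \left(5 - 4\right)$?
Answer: $-503$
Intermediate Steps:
$z{\left(Y,J \right)} = -2$ ($z{\left(Y,J \right)} = -1 - \left(5 - 4\right) = -1 - 1 = -2$)
$-437 + \left(z{\left(d{\left(-3 \right)},-15 \right)} - 64\right) = -437 - 66 = -503$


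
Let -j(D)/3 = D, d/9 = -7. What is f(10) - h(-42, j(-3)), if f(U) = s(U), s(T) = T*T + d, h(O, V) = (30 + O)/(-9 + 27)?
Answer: 113/3 ≈ 37.667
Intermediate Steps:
d = -63 (d = 9*(-7) = -63)
j(D) = -3*D
h(O, V) = 5/3 + O/18 (h(O, V) = (30 + O)/18 = (30 + O)*(1/18) = 5/3 + O/18)
s(T) = -63 + T² (s(T) = T*T - 63 = T² - 63 = -63 + T²)
f(U) = -63 + U²
f(10) - h(-42, j(-3)) = (-63 + 10²) - (5/3 + (1/18)*(-42)) = (-63 + 100) - (5/3 - 7/3) = 37 - 1*(-⅔) = 37 + ⅔ = 113/3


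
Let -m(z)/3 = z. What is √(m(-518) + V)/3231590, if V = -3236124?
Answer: I*√3234570/3231590 ≈ 0.00055653*I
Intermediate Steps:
m(z) = -3*z
√(m(-518) + V)/3231590 = √(-3*(-518) - 3236124)/3231590 = √(1554 - 3236124)*(1/3231590) = √(-3234570)*(1/3231590) = (I*√3234570)*(1/3231590) = I*√3234570/3231590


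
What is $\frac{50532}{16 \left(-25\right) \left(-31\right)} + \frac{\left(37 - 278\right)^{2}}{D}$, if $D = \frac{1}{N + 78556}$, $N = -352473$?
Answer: $- \frac{49319057146067}{3100} \approx -1.5909 \cdot 10^{10}$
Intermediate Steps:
$D = - \frac{1}{273917}$ ($D = \frac{1}{-352473 + 78556} = \frac{1}{-273917} = - \frac{1}{273917} \approx -3.6507 \cdot 10^{-6}$)
$\frac{50532}{16 \left(-25\right) \left(-31\right)} + \frac{\left(37 - 278\right)^{2}}{D} = \frac{50532}{16 \left(-25\right) \left(-31\right)} + \frac{\left(37 - 278\right)^{2}}{- \frac{1}{273917}} = \frac{50532}{\left(-400\right) \left(-31\right)} + \left(-241\right)^{2} \left(-273917\right) = \frac{50532}{12400} + 58081 \left(-273917\right) = 50532 \cdot \frac{1}{12400} - 15909373277 = \frac{12633}{3100} - 15909373277 = - \frac{49319057146067}{3100}$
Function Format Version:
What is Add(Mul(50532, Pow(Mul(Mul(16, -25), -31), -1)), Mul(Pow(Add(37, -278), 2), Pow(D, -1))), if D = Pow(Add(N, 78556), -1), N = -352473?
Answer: Rational(-49319057146067, 3100) ≈ -1.5909e+10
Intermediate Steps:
D = Rational(-1, 273917) (D = Pow(Add(-352473, 78556), -1) = Pow(-273917, -1) = Rational(-1, 273917) ≈ -3.6507e-6)
Add(Mul(50532, Pow(Mul(Mul(16, -25), -31), -1)), Mul(Pow(Add(37, -278), 2), Pow(D, -1))) = Add(Mul(50532, Pow(Mul(Mul(16, -25), -31), -1)), Mul(Pow(Add(37, -278), 2), Pow(Rational(-1, 273917), -1))) = Add(Mul(50532, Pow(Mul(-400, -31), -1)), Mul(Pow(-241, 2), -273917)) = Add(Mul(50532, Pow(12400, -1)), Mul(58081, -273917)) = Add(Mul(50532, Rational(1, 12400)), -15909373277) = Add(Rational(12633, 3100), -15909373277) = Rational(-49319057146067, 3100)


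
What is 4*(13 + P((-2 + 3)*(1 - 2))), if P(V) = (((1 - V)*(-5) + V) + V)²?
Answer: 628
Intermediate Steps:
P(V) = (-5 + 7*V)² (P(V) = (((-5 + 5*V) + V) + V)² = ((-5 + 6*V) + V)² = (-5 + 7*V)²)
4*(13 + P((-2 + 3)*(1 - 2))) = 4*(13 + (-5 + 7*((-2 + 3)*(1 - 2)))²) = 4*(13 + (-5 + 7*(1*(-1)))²) = 4*(13 + (-5 + 7*(-1))²) = 4*(13 + (-5 - 7)²) = 4*(13 + (-12)²) = 4*(13 + 144) = 4*157 = 628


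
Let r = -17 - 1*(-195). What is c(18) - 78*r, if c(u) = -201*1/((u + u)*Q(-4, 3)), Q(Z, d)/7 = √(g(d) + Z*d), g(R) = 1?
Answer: -13884 + 67*I*√11/924 ≈ -13884.0 + 0.24049*I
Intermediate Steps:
Q(Z, d) = 7*√(1 + Z*d)
r = 178 (r = -17 + 195 = 178)
c(u) = 201*I*√11/(154*u) (c(u) = -201*1/(7*√(1 - 4*3)*(u + u)) = -201*1/(14*u*√(1 - 12)) = -201*(-I*√11/(154*u)) = -(-201)*I*√11/(154*u) = 201*I*√11/(154*u))
c(18) - 78*r = (201/154)*I*√11/18 - 78*178 = (201/154)*I*√11*(1/18) - 1*13884 = 67*I*√11/924 - 13884 = -13884 + 67*I*√11/924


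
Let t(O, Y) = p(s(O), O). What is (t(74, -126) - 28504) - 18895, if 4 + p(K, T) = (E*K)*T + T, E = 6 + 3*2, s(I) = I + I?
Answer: 84095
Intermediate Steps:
s(I) = 2*I
E = 12 (E = 6 + 6 = 12)
p(K, T) = -4 + T + 12*K*T (p(K, T) = -4 + ((12*K)*T + T) = -4 + (12*K*T + T) = -4 + (T + 12*K*T) = -4 + T + 12*K*T)
t(O, Y) = -4 + O + 24*O² (t(O, Y) = -4 + O + 12*(2*O)*O = -4 + O + 24*O²)
(t(74, -126) - 28504) - 18895 = ((-4 + 74 + 24*74²) - 28504) - 18895 = ((-4 + 74 + 24*5476) - 28504) - 18895 = ((-4 + 74 + 131424) - 28504) - 18895 = (131494 - 28504) - 18895 = 102990 - 18895 = 84095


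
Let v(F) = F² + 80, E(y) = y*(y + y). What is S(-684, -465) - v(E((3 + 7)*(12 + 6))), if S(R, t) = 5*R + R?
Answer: -4199044184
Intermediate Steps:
E(y) = 2*y² (E(y) = y*(2*y) = 2*y²)
v(F) = 80 + F²
S(R, t) = 6*R
S(-684, -465) - v(E((3 + 7)*(12 + 6))) = 6*(-684) - (80 + (2*((3 + 7)*(12 + 6))²)²) = -4104 - (80 + (2*(10*18)²)²) = -4104 - (80 + (2*180²)²) = -4104 - (80 + (2*32400)²) = -4104 - (80 + 64800²) = -4104 - (80 + 4199040000) = -4104 - 1*4199040080 = -4104 - 4199040080 = -4199044184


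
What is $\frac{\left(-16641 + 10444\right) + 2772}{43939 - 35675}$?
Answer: $- \frac{3425}{8264} \approx -0.41445$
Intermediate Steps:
$\frac{\left(-16641 + 10444\right) + 2772}{43939 - 35675} = \frac{-6197 + 2772}{8264} = \left(-3425\right) \frac{1}{8264} = - \frac{3425}{8264}$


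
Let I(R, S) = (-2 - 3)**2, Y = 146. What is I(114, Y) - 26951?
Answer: -26926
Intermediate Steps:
I(R, S) = 25 (I(R, S) = (-5)**2 = 25)
I(114, Y) - 26951 = 25 - 26951 = -26926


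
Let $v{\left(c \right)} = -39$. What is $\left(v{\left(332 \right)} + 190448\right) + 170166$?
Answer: $360575$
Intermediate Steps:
$\left(v{\left(332 \right)} + 190448\right) + 170166 = \left(-39 + 190448\right) + 170166 = 190409 + 170166 = 360575$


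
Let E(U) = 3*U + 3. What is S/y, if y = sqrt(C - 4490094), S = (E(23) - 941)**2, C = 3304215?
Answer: -755161*I*sqrt(1185879)/1185879 ≈ -693.46*I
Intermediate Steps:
E(U) = 3 + 3*U
S = 755161 (S = ((3 + 3*23) - 941)**2 = ((3 + 69) - 941)**2 = (72 - 941)**2 = (-869)**2 = 755161)
y = I*sqrt(1185879) (y = sqrt(3304215 - 4490094) = sqrt(-1185879) = I*sqrt(1185879) ≈ 1089.0*I)
S/y = 755161/((I*sqrt(1185879))) = 755161*(-I*sqrt(1185879)/1185879) = -755161*I*sqrt(1185879)/1185879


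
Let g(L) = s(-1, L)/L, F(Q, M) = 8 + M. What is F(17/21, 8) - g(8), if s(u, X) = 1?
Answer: 127/8 ≈ 15.875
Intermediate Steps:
g(L) = 1/L
F(17/21, 8) - g(8) = (8 + 8) - 1/8 = 16 - 1*⅛ = 16 - ⅛ = 127/8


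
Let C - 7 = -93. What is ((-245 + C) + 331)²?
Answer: 0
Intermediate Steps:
C = -86 (C = 7 - 93 = -86)
((-245 + C) + 331)² = ((-245 - 86) + 331)² = (-331 + 331)² = 0² = 0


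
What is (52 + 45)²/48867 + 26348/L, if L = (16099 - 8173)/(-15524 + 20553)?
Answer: 359730668861/21517769 ≈ 16718.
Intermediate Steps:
L = 7926/5029 ≈ 1.5761
(52 + 45)²/48867 + 26348/L = (52 + 45)²/48867 + 26348/(7926/5029) = 97²*(1/48867) + 26348*(5029/7926) = 9409*(1/48867) + 66252046/3963 = 9409/48867 + 66252046/3963 = 359730668861/21517769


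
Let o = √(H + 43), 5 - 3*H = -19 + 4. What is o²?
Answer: 149/3 ≈ 49.667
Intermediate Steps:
H = 20/3 (H = 5/3 - (-19 + 4)/3 = 5/3 - ⅓*(-15) = 5/3 + 5 = 20/3 ≈ 6.6667)
o = √447/3 (o = √(20/3 + 43) = √(149/3) = √447/3 ≈ 7.0475)
o² = (√447/3)² = 149/3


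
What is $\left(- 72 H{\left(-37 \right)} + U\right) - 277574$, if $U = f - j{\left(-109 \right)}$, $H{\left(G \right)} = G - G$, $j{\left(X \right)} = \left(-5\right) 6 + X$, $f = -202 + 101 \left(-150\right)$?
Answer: $-292787$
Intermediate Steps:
$f = -15352$ ($f = -202 - 15150 = -15352$)
$j{\left(X \right)} = -30 + X$
$H{\left(G \right)} = 0$
$U = -15213$ ($U = -15352 - \left(-30 - 109\right) = -15352 - -139 = -15352 + 139 = -15213$)
$\left(- 72 H{\left(-37 \right)} + U\right) - 277574 = \left(\left(-72\right) 0 - 15213\right) - 277574 = \left(0 - 15213\right) - 277574 = -15213 - 277574 = -292787$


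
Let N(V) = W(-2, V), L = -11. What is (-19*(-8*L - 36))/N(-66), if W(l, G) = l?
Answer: 494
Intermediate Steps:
N(V) = -2
(-19*(-8*L - 36))/N(-66) = -19*(-8*(-11) - 36)/(-2) = -19*(88 - 36)*(-½) = -19*52*(-½) = -988*(-½) = 494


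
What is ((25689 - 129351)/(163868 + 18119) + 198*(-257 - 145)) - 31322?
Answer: -1552749056/13999 ≈ -1.1092e+5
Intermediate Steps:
((25689 - 129351)/(163868 + 18119) + 198*(-257 - 145)) - 31322 = (-103662/181987 + 198*(-402)) - 31322 = (-103662*1/181987 - 79596) - 31322 = (-7974/13999 - 79596) - 31322 = -1114272378/13999 - 31322 = -1552749056/13999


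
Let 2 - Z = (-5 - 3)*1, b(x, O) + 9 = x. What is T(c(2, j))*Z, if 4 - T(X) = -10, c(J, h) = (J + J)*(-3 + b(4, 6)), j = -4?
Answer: 140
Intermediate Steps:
b(x, O) = -9 + x
c(J, h) = -16*J (c(J, h) = (J + J)*(-3 + (-9 + 4)) = (2*J)*(-3 - 5) = (2*J)*(-8) = -16*J)
Z = 10 (Z = 2 - (-5 - 3) = 2 - (-8) = 2 - 1*(-8) = 2 + 8 = 10)
T(X) = 14 (T(X) = 4 - 1*(-10) = 4 + 10 = 14)
T(c(2, j))*Z = 14*10 = 140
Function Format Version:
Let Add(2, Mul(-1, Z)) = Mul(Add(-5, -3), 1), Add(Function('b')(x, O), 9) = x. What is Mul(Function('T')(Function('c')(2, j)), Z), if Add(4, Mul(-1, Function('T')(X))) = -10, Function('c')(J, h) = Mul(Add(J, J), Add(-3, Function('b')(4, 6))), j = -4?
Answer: 140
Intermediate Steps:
Function('b')(x, O) = Add(-9, x)
Function('c')(J, h) = Mul(-16, J) (Function('c')(J, h) = Mul(Add(J, J), Add(-3, Add(-9, 4))) = Mul(Mul(2, J), Add(-3, -5)) = Mul(Mul(2, J), -8) = Mul(-16, J))
Z = 10 (Z = Add(2, Mul(-1, Mul(Add(-5, -3), 1))) = Add(2, Mul(-1, Mul(-8, 1))) = Add(2, Mul(-1, -8)) = Add(2, 8) = 10)
Function('T')(X) = 14 (Function('T')(X) = Add(4, Mul(-1, -10)) = Add(4, 10) = 14)
Mul(Function('T')(Function('c')(2, j)), Z) = Mul(14, 10) = 140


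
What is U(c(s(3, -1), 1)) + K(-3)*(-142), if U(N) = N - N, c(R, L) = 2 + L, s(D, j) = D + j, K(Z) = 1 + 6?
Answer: -994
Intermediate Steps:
K(Z) = 7
U(N) = 0
U(c(s(3, -1), 1)) + K(-3)*(-142) = 0 + 7*(-142) = 0 - 994 = -994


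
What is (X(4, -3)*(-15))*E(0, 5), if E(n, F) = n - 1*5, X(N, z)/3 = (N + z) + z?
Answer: -450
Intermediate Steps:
X(N, z) = 3*N + 6*z (X(N, z) = 3*((N + z) + z) = 3*(N + 2*z) = 3*N + 6*z)
E(n, F) = -5 + n (E(n, F) = n - 5 = -5 + n)
(X(4, -3)*(-15))*E(0, 5) = ((3*4 + 6*(-3))*(-15))*(-5 + 0) = ((12 - 18)*(-15))*(-5) = -6*(-15)*(-5) = 90*(-5) = -450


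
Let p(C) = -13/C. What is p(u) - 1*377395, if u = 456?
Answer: -172092133/456 ≈ -3.7740e+5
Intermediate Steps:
p(u) - 1*377395 = -13/456 - 1*377395 = -13*1/456 - 377395 = -13/456 - 377395 = -172092133/456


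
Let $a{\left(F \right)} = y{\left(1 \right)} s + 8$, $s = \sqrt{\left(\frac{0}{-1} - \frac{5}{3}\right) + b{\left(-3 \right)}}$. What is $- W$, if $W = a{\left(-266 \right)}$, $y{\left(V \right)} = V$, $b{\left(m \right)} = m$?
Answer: $-8 - \frac{i \sqrt{42}}{3} \approx -8.0 - 2.1602 i$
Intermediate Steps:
$s = \frac{i \sqrt{42}}{3}$ ($s = \sqrt{\left(\frac{0}{-1} - \frac{5}{3}\right) - 3} = \sqrt{\left(0 \left(-1\right) - \frac{5}{3}\right) - 3} = \sqrt{\left(0 - \frac{5}{3}\right) - 3} = \sqrt{- \frac{5}{3} - 3} = \sqrt{- \frac{14}{3}} = \frac{i \sqrt{42}}{3} \approx 2.1602 i$)
$a{\left(F \right)} = 8 + \frac{i \sqrt{42}}{3}$ ($a{\left(F \right)} = 1 \frac{i \sqrt{42}}{3} + 8 = \frac{i \sqrt{42}}{3} + 8 = 8 + \frac{i \sqrt{42}}{3}$)
$W = 8 + \frac{i \sqrt{42}}{3} \approx 8.0 + 2.1602 i$
$- W = - (8 + \frac{i \sqrt{42}}{3}) = -8 - \frac{i \sqrt{42}}{3}$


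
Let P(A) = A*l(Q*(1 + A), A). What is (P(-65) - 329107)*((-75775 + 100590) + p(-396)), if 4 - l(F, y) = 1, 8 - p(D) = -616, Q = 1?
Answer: -8377113578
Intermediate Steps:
p(D) = 624 (p(D) = 8 - 1*(-616) = 8 + 616 = 624)
l(F, y) = 3 (l(F, y) = 4 - 1*1 = 4 - 1 = 3)
P(A) = 3*A (P(A) = A*3 = 3*A)
(P(-65) - 329107)*((-75775 + 100590) + p(-396)) = (3*(-65) - 329107)*((-75775 + 100590) + 624) = (-195 - 329107)*(24815 + 624) = -329302*25439 = -8377113578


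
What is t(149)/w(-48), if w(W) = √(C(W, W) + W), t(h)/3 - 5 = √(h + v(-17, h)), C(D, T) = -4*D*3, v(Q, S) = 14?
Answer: √33*(5 + √163)/44 ≈ 2.3196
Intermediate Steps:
C(D, T) = -12*D
t(h) = 15 + 3*√(14 + h) (t(h) = 15 + 3*√(h + 14) = 15 + 3*√(14 + h))
w(W) = √11*√(-W) (w(W) = √(-12*W + W) = √(-11*W) = √11*√(-W))
t(149)/w(-48) = (15 + 3*√(14 + 149))/((√11*√(-1*(-48)))) = (15 + 3*√163)/((√11*√48)) = (15 + 3*√163)/((√11*(4*√3))) = (15 + 3*√163)/((4*√33)) = (15 + 3*√163)*(√33/132) = √33*(15 + 3*√163)/132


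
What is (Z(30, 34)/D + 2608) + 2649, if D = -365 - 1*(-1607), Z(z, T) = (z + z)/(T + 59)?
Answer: 101202517/19251 ≈ 5257.0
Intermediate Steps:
Z(z, T) = 2*z/(59 + T) (Z(z, T) = (2*z)/(59 + T) = 2*z/(59 + T))
D = 1242 (D = -365 + 1607 = 1242)
(Z(30, 34)/D + 2608) + 2649 = ((2*30/(59 + 34))/1242 + 2608) + 2649 = ((2*30/93)*(1/1242) + 2608) + 2649 = ((2*30*(1/93))*(1/1242) + 2608) + 2649 = ((20/31)*(1/1242) + 2608) + 2649 = (10/19251 + 2608) + 2649 = 50206618/19251 + 2649 = 101202517/19251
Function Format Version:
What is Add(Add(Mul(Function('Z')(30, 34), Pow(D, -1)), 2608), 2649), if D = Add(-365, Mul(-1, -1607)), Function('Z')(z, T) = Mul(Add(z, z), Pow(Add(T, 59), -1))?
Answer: Rational(101202517, 19251) ≈ 5257.0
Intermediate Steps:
Function('Z')(z, T) = Mul(2, z, Pow(Add(59, T), -1)) (Function('Z')(z, T) = Mul(Mul(2, z), Pow(Add(59, T), -1)) = Mul(2, z, Pow(Add(59, T), -1)))
D = 1242 (D = Add(-365, 1607) = 1242)
Add(Add(Mul(Function('Z')(30, 34), Pow(D, -1)), 2608), 2649) = Add(Add(Mul(Mul(2, 30, Pow(Add(59, 34), -1)), Pow(1242, -1)), 2608), 2649) = Add(Add(Mul(Mul(2, 30, Pow(93, -1)), Rational(1, 1242)), 2608), 2649) = Add(Add(Mul(Mul(2, 30, Rational(1, 93)), Rational(1, 1242)), 2608), 2649) = Add(Add(Mul(Rational(20, 31), Rational(1, 1242)), 2608), 2649) = Add(Add(Rational(10, 19251), 2608), 2649) = Add(Rational(50206618, 19251), 2649) = Rational(101202517, 19251)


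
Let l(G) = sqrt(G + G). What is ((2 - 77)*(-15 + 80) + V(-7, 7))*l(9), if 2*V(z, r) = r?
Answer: -29229*sqrt(2)/2 ≈ -20668.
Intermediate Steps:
l(G) = sqrt(2)*sqrt(G) (l(G) = sqrt(2*G) = sqrt(2)*sqrt(G))
V(z, r) = r/2
((2 - 77)*(-15 + 80) + V(-7, 7))*l(9) = ((2 - 77)*(-15 + 80) + (1/2)*7)*(sqrt(2)*sqrt(9)) = (-75*65 + 7/2)*(sqrt(2)*3) = (-4875 + 7/2)*(3*sqrt(2)) = -29229*sqrt(2)/2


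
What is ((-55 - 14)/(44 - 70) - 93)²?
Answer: 5517801/676 ≈ 8162.4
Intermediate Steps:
((-55 - 14)/(44 - 70) - 93)² = (-69/(-26) - 93)² = (-69*(-1/26) - 93)² = (69/26 - 93)² = (-2349/26)² = 5517801/676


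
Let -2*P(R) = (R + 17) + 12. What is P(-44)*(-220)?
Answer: -1650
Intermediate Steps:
P(R) = -29/2 - R/2 (P(R) = -((R + 17) + 12)/2 = -((17 + R) + 12)/2 = -(29 + R)/2 = -29/2 - R/2)
P(-44)*(-220) = (-29/2 - 1/2*(-44))*(-220) = (-29/2 + 22)*(-220) = (15/2)*(-220) = -1650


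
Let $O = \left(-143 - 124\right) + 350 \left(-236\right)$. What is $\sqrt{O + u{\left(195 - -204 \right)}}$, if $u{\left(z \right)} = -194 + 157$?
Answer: $2 i \sqrt{20726} \approx 287.93 i$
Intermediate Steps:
$O = -82867$ ($O = \left(-143 - 124\right) - 82600 = -267 - 82600 = -82867$)
$u{\left(z \right)} = -37$
$\sqrt{O + u{\left(195 - -204 \right)}} = \sqrt{-82867 - 37} = \sqrt{-82904} = 2 i \sqrt{20726}$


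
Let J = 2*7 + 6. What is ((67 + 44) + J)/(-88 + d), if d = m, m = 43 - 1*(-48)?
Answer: 131/3 ≈ 43.667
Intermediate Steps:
m = 91 (m = 43 + 48 = 91)
d = 91
J = 20 (J = 14 + 6 = 20)
((67 + 44) + J)/(-88 + d) = ((67 + 44) + 20)/(-88 + 91) = (111 + 20)/3 = (⅓)*131 = 131/3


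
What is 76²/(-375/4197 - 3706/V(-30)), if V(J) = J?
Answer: 15151170/323809 ≈ 46.790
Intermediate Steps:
76²/(-375/4197 - 3706/V(-30)) = 76²/(-375/4197 - 3706/(-30)) = 5776/(-375*1/4197 - 3706*(-1/30)) = 5776/(-125/1399 + 1853/15) = 5776/(2590472/20985) = 5776*(20985/2590472) = 15151170/323809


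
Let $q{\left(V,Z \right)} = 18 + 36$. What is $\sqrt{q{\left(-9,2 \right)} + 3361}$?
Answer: $\sqrt{3415} \approx 58.438$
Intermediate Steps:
$q{\left(V,Z \right)} = 54$
$\sqrt{q{\left(-9,2 \right)} + 3361} = \sqrt{54 + 3361} = \sqrt{3415}$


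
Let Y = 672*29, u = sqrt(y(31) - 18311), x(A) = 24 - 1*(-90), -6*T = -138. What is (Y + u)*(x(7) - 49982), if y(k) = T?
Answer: -971827584 - 598416*I*sqrt(127) ≈ -9.7183e+8 - 6.7438e+6*I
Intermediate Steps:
T = 23 (T = -1/6*(-138) = 23)
y(k) = 23
x(A) = 114 (x(A) = 24 + 90 = 114)
u = 12*I*sqrt(127) (u = sqrt(23 - 18311) = sqrt(-18288) = 12*I*sqrt(127) ≈ 135.23*I)
Y = 19488
(Y + u)*(x(7) - 49982) = (19488 + 12*I*sqrt(127))*(114 - 49982) = (19488 + 12*I*sqrt(127))*(-49868) = -971827584 - 598416*I*sqrt(127)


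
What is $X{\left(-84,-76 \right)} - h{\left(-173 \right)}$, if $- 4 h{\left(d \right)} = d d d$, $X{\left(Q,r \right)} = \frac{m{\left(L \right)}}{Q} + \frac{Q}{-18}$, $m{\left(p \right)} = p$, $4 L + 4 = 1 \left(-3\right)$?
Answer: $- \frac{20710793}{16} \approx -1.2944 \cdot 10^{6}$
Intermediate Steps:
$L = - \frac{7}{4}$ ($L = -1 + \frac{1 \left(-3\right)}{4} = -1 + \frac{1}{4} \left(-3\right) = -1 - \frac{3}{4} = - \frac{7}{4} \approx -1.75$)
$X{\left(Q,r \right)} = - \frac{7}{4 Q} - \frac{Q}{18}$ ($X{\left(Q,r \right)} = - \frac{7}{4 Q} + \frac{Q}{-18} = - \frac{7}{4 Q} + Q \left(- \frac{1}{18}\right) = - \frac{7}{4 Q} - \frac{Q}{18}$)
$h{\left(d \right)} = - \frac{d^{3}}{4}$ ($h{\left(d \right)} = - \frac{d d d}{4} = - \frac{d^{2} d}{4} = - \frac{d^{3}}{4}$)
$X{\left(-84,-76 \right)} - h{\left(-173 \right)} = \left(- \frac{7}{4 \left(-84\right)} - - \frac{14}{3}\right) - - \frac{\left(-173\right)^{3}}{4} = \left(\left(- \frac{7}{4}\right) \left(- \frac{1}{84}\right) + \frac{14}{3}\right) - \left(- \frac{1}{4}\right) \left(-5177717\right) = \left(\frac{1}{48} + \frac{14}{3}\right) - \frac{5177717}{4} = \frac{75}{16} - \frac{5177717}{4} = - \frac{20710793}{16}$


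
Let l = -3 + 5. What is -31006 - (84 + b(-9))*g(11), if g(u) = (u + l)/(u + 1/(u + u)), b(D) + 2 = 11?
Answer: -2520352/81 ≈ -31115.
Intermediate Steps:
l = 2
b(D) = 9 (b(D) = -2 + 11 = 9)
g(u) = (2 + u)/(u + 1/(2*u)) (g(u) = (u + 2)/(u + 1/(u + u)) = (2 + u)/(u + 1/(2*u)))
-31006 - (84 + b(-9))*g(11) = -31006 - (84 + 9)*2*11*(2 + 11)/(1 + 2*11²) = -31006 - 93*2*11*13/(1 + 2*121) = -31006 - 93*2*11*13/(1 + 242) = -31006 - 93*2*11*13/243 = -31006 - 93*2*11*(1/243)*13 = -31006 - 93*286/243 = -31006 - 1*8866/81 = -31006 - 8866/81 = -2520352/81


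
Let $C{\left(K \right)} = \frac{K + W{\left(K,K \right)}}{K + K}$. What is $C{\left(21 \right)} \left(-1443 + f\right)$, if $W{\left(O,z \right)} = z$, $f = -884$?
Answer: $-2327$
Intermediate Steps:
$C{\left(K \right)} = 1$ ($C{\left(K \right)} = \frac{K + K}{K + K} = \frac{2 K}{2 K} = 2 K \frac{1}{2 K} = 1$)
$C{\left(21 \right)} \left(-1443 + f\right) = 1 \left(-1443 - 884\right) = 1 \left(-2327\right) = -2327$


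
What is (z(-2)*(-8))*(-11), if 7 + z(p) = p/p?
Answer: -528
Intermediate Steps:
z(p) = -6 (z(p) = -7 + p/p = -7 + 1 = -6)
(z(-2)*(-8))*(-11) = -6*(-8)*(-11) = 48*(-11) = -528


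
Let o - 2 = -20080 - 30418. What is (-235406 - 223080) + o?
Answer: -508982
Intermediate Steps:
o = -50496 (o = 2 + (-20080 - 30418) = 2 - 50498 = -50496)
(-235406 - 223080) + o = (-235406 - 223080) - 50496 = -458486 - 50496 = -508982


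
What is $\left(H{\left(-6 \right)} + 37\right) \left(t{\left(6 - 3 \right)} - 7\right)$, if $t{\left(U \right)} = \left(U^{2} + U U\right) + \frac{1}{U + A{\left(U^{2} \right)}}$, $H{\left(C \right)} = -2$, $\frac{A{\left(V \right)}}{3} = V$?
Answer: $\frac{2317}{6} \approx 386.17$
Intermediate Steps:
$A{\left(V \right)} = 3 V$
$t{\left(U \right)} = \frac{1}{U + 3 U^{2}} + 2 U^{2}$ ($t{\left(U \right)} = \left(U^{2} + U U\right) + \frac{1}{U + 3 U^{2}} = \left(U^{2} + U^{2}\right) + \frac{1}{U + 3 U^{2}} = 2 U^{2} + \frac{1}{U + 3 U^{2}} = \frac{1}{U + 3 U^{2}} + 2 U^{2}$)
$\left(H{\left(-6 \right)} + 37\right) \left(t{\left(6 - 3 \right)} - 7\right) = \left(-2 + 37\right) \left(\frac{1 + 2 \left(6 - 3\right)^{3} + 6 \left(6 - 3\right)^{4}}{\left(6 - 3\right) \left(1 + 3 \left(6 - 3\right)\right)} - 7\right) = 35 \left(\frac{1 + 2 \cdot 3^{3} + 6 \cdot 3^{4}}{3 \left(1 + 3 \cdot 3\right)} - 7\right) = 35 \left(\frac{1 + 2 \cdot 27 + 6 \cdot 81}{3 \left(1 + 9\right)} - 7\right) = 35 \left(\frac{1 + 54 + 486}{3 \cdot 10} - 7\right) = 35 \left(\frac{1}{3} \cdot \frac{1}{10} \cdot 541 - 7\right) = 35 \left(\frac{541}{30} - 7\right) = 35 \cdot \frac{331}{30} = \frac{2317}{6}$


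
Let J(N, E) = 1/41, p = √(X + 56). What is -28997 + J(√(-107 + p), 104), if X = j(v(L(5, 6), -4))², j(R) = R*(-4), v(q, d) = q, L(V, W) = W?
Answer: -1188876/41 ≈ -28997.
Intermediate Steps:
j(R) = -4*R
X = 576 (X = (-4*6)² = (-24)² = 576)
p = 2*√158 (p = √(576 + 56) = √632 = 2*√158 ≈ 25.140)
J(N, E) = 1/41
-28997 + J(√(-107 + p), 104) = -28997 + 1/41 = -1188876/41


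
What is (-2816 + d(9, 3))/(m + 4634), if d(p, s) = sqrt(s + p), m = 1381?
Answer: -2816/6015 + 2*sqrt(3)/6015 ≈ -0.46759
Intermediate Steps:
d(p, s) = sqrt(p + s)
(-2816 + d(9, 3))/(m + 4634) = (-2816 + sqrt(9 + 3))/(1381 + 4634) = (-2816 + sqrt(12))/6015 = (-2816 + 2*sqrt(3))*(1/6015) = -2816/6015 + 2*sqrt(3)/6015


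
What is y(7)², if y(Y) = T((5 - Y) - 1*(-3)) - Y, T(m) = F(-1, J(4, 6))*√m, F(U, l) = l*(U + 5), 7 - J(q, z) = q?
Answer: 25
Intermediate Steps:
J(q, z) = 7 - q
F(U, l) = l*(5 + U)
T(m) = 12*√m (T(m) = ((7 - 1*4)*(5 - 1))*√m = ((7 - 4)*4)*√m = (3*4)*√m = 12*√m)
y(Y) = -Y + 12*√(8 - Y) (y(Y) = 12*√((5 - Y) - 1*(-3)) - Y = 12*√((5 - Y) + 3) - Y = 12*√(8 - Y) - Y = -Y + 12*√(8 - Y))
y(7)² = (-1*7 + 12*√(8 - 1*7))² = (-7 + 12*√(8 - 7))² = (-7 + 12*√1)² = (-7 + 12*1)² = (-7 + 12)² = 5² = 25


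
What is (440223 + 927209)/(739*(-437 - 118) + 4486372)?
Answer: 1367432/4076227 ≈ 0.33546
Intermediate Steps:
(440223 + 927209)/(739*(-437 - 118) + 4486372) = 1367432/(739*(-555) + 4486372) = 1367432/(-410145 + 4486372) = 1367432/4076227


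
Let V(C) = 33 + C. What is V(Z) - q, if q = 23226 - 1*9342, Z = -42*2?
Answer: -13935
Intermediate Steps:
Z = -84
q = 13884 (q = 23226 - 9342 = 13884)
V(Z) - q = (33 - 84) - 1*13884 = -51 - 13884 = -13935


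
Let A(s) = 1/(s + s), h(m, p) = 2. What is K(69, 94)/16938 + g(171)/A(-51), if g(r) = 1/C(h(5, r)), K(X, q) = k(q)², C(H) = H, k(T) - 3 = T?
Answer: -854429/16938 ≈ -50.445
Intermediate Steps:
k(T) = 3 + T
K(X, q) = (3 + q)²
A(s) = 1/(2*s)
g(r) = ½ (g(r) = 1/2 = ½)
K(69, 94)/16938 + g(171)/A(-51) = (3 + 94)²/16938 + 1/(2*(((½)/(-51)))) = 97²*(1/16938) + 1/(2*(((½)*(-1/51)))) = 9409*(1/16938) + 1/(2*(-1/102)) = 9409/16938 + (½)*(-102) = 9409/16938 - 51 = -854429/16938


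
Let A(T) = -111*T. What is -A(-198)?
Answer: -21978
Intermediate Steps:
-A(-198) = -(-111)*(-198) = -1*21978 = -21978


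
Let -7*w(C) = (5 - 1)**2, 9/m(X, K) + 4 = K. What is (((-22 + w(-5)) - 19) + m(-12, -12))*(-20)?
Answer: 24555/28 ≈ 876.96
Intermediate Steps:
m(X, K) = 9/(-4 + K)
w(C) = -16/7 (w(C) = -(5 - 1)**2/7 = -1/7*4**2 = -1/7*16 = -16/7)
(((-22 + w(-5)) - 19) + m(-12, -12))*(-20) = (((-22 - 16/7) - 19) + 9/(-4 - 12))*(-20) = ((-170/7 - 19) + 9/(-16))*(-20) = (-303/7 + 9*(-1/16))*(-20) = (-303/7 - 9/16)*(-20) = -4911/112*(-20) = 24555/28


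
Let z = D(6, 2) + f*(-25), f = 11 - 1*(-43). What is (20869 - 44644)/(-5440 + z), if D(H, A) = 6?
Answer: 23775/6784 ≈ 3.5046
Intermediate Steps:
f = 54 (f = 11 + 43 = 54)
z = -1344 (z = 6 + 54*(-25) = 6 - 1350 = -1344)
(20869 - 44644)/(-5440 + z) = (20869 - 44644)/(-5440 - 1344) = -23775/(-6784) = -23775*(-1/6784) = 23775/6784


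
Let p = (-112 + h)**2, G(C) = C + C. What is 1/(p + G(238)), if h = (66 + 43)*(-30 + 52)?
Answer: 1/5226272 ≈ 1.9134e-7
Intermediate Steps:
G(C) = 2*C
h = 2398 (h = 109*22 = 2398)
p = 5225796 (p = (-112 + 2398)**2 = 2286**2 = 5225796)
1/(p + G(238)) = 1/(5225796 + 2*238) = 1/(5225796 + 476) = 1/5226272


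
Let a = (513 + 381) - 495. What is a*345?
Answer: 137655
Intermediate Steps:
a = 399 (a = 894 - 495 = 399)
a*345 = 399*345 = 137655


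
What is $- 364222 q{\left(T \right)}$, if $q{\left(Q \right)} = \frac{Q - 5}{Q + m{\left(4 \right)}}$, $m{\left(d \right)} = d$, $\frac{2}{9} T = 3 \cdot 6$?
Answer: $- \frac{27680872}{85} \approx -3.2566 \cdot 10^{5}$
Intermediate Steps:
$T = 81$ ($T = \frac{9 \cdot 3 \cdot 6}{2} = \frac{9}{2} \cdot 18 = 81$)
$q{\left(Q \right)} = \frac{-5 + Q}{4 + Q}$ ($q{\left(Q \right)} = \frac{Q - 5}{Q + 4} = \frac{-5 + Q}{4 + Q}$)
$- 364222 q{\left(T \right)} = - 364222 \frac{-5 + 81}{4 + 81} = - 364222 \cdot \frac{1}{85} \cdot 76 = \left(-364222\right) \frac{76}{85} = - \frac{27680872}{85}$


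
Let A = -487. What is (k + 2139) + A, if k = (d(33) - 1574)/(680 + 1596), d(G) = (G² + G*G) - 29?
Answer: 3760527/2276 ≈ 1652.3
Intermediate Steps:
d(G) = -29 + 2*G² (d(G) = (G² + G²) - 29 = 2*G² - 29 = -29 + 2*G²)
k = 575/2276 (k = ((-29 + 2*33²) - 1574)/(680 + 1596) = ((-29 + 2*1089) - 1574)/2276 = ((-29 + 2178) - 1574)*(1/2276) = (2149 - 1574)*(1/2276) = 575*(1/2276) = 575/2276 ≈ 0.25264)
(k + 2139) + A = (575/2276 + 2139) - 487 = 4868939/2276 - 487 = 3760527/2276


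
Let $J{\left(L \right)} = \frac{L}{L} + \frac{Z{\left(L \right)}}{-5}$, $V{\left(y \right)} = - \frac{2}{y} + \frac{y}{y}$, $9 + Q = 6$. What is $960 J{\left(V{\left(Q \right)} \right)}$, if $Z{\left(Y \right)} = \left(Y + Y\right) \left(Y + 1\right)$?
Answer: $- \frac{2240}{3} \approx -746.67$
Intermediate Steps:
$Q = -3$ ($Q = -9 + 6 = -3$)
$Z{\left(Y \right)} = 2 Y \left(1 + Y\right)$
$V{\left(y \right)} = 1 - \frac{2}{y}$ ($V{\left(y \right)} = - \frac{2}{y} + 1 = 1 - \frac{2}{y}$)
$J{\left(L \right)} = 1 - \frac{2 L \left(1 + L\right)}{5}$ ($J{\left(L \right)} = \frac{L}{L} + \frac{2 L \left(1 + L\right)}{-5} = 1 + 2 L \left(1 + L\right) \left(- \frac{1}{5}\right) = 1 - \frac{2 L \left(1 + L\right)}{5}$)
$960 J{\left(V{\left(Q \right)} \right)} = 960 \left(1 - \frac{2 \frac{-2 - 3}{-3} \left(1 + \frac{-2 - 3}{-3}\right)}{5}\right) = 960 \left(1 - \frac{2 \left(\left(- \frac{1}{3}\right) \left(-5\right)\right) \left(1 - - \frac{5}{3}\right)}{5}\right) = 960 \left(1 - \frac{2 \left(1 + \frac{5}{3}\right)}{3}\right) = 960 \left(1 - \frac{2}{3} \cdot \frac{8}{3}\right) = 960 \left(1 - \frac{16}{9}\right) = 960 \left(- \frac{7}{9}\right) = - \frac{2240}{3}$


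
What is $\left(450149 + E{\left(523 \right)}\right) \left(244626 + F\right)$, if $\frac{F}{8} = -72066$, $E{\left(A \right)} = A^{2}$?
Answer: $-240190175556$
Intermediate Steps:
$F = -576528$ ($F = 8 \left(-72066\right) = -576528$)
$\left(450149 + E{\left(523 \right)}\right) \left(244626 + F\right) = \left(450149 + 523^{2}\right) \left(244626 - 576528\right) = \left(450149 + 273529\right) \left(-331902\right) = 723678 \left(-331902\right) = -240190175556$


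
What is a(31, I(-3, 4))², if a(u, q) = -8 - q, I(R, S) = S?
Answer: 144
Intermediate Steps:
a(31, I(-3, 4))² = (-8 - 1*4)² = (-8 - 4)² = (-12)² = 144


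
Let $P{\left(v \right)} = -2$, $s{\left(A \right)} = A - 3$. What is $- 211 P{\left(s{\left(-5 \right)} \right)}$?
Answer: $422$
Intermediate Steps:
$s{\left(A \right)} = -3 + A$
$- 211 P{\left(s{\left(-5 \right)} \right)} = \left(-211\right) \left(-2\right) = 422$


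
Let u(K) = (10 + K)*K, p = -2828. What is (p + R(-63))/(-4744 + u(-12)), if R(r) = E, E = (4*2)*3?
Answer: 701/1180 ≈ 0.59407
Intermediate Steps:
E = 24 (E = 8*3 = 24)
R(r) = 24
u(K) = K*(10 + K)
(p + R(-63))/(-4744 + u(-12)) = (-2828 + 24)/(-4744 - 12*(10 - 12)) = -2804/(-4744 - 12*(-2)) = -2804/(-4744 + 24) = -2804/(-4720) = -2804*(-1/4720) = 701/1180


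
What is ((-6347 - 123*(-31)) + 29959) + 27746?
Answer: 55171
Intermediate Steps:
((-6347 - 123*(-31)) + 29959) + 27746 = ((-6347 - 1*(-3813)) + 29959) + 27746 = ((-6347 + 3813) + 29959) + 27746 = (-2534 + 29959) + 27746 = 27425 + 27746 = 55171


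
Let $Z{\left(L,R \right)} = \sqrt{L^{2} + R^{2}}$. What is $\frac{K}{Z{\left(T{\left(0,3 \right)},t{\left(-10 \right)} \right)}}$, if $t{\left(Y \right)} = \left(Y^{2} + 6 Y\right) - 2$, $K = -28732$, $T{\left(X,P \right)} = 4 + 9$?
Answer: $- \frac{28732 \sqrt{1613}}{1613} \approx -715.4$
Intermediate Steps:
$T{\left(X,P \right)} = 13$
$t{\left(Y \right)} = -2 + Y^{2} + 6 Y$
$\frac{K}{Z{\left(T{\left(0,3 \right)},t{\left(-10 \right)} \right)}} = - \frac{28732}{\sqrt{13^{2} + \left(-2 + \left(-10\right)^{2} + 6 \left(-10\right)\right)^{2}}} = - \frac{28732}{\sqrt{169 + \left(-2 + 100 - 60\right)^{2}}} = - \frac{28732}{\sqrt{169 + 38^{2}}} = - \frac{28732}{\sqrt{169 + 1444}} = - \frac{28732}{\sqrt{1613}} = - 28732 \frac{\sqrt{1613}}{1613} = - \frac{28732 \sqrt{1613}}{1613}$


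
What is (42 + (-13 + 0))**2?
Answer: 841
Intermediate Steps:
(42 + (-13 + 0))**2 = (42 - 13)**2 = 29**2 = 841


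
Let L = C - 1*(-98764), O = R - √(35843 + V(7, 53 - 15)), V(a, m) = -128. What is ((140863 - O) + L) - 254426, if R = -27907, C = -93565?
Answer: -80457 + √35715 ≈ -80268.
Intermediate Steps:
O = -27907 - √35715 (O = -27907 - √(35843 - 128) = -27907 - √35715 ≈ -28096.)
L = 5199 (L = -93565 - 1*(-98764) = -93565 + 98764 = 5199)
((140863 - O) + L) - 254426 = ((140863 - (-27907 - √35715)) + 5199) - 254426 = ((140863 + (27907 + √35715)) + 5199) - 254426 = ((168770 + √35715) + 5199) - 254426 = (173969 + √35715) - 254426 = -80457 + √35715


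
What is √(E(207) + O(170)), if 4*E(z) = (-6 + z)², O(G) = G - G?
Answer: 201/2 ≈ 100.50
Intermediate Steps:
O(G) = 0
E(z) = (-6 + z)²/4
√(E(207) + O(170)) = √((-6 + 207)²/4 + 0) = √((¼)*201² + 0) = √((¼)*40401 + 0) = √(40401/4 + 0) = √(40401/4) = 201/2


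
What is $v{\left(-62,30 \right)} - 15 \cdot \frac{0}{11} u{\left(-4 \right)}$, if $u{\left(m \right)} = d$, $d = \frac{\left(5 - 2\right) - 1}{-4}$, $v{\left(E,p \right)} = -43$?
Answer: $-43$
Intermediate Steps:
$d = - \frac{1}{2}$ ($d = \left(3 - 1\right) \left(- \frac{1}{4}\right) = 2 \left(- \frac{1}{4}\right) = - \frac{1}{2} \approx -0.5$)
$u{\left(m \right)} = - \frac{1}{2}$
$v{\left(-62,30 \right)} - 15 \cdot \frac{0}{11} u{\left(-4 \right)} = -43 - 15 \cdot \frac{0}{11} \left(- \frac{1}{2}\right) = -43 - 15 \cdot 0 \cdot \frac{1}{11} \left(- \frac{1}{2}\right) = -43 - 15 \cdot 0 \left(- \frac{1}{2}\right) = -43 - 0 \left(- \frac{1}{2}\right) = -43 - 0 = -43 + 0 = -43$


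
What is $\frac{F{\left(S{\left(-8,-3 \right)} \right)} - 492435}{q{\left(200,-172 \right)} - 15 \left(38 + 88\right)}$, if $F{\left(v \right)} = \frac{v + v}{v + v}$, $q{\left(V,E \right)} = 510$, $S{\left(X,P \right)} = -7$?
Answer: $\frac{246217}{690} \approx 356.84$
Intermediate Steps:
$F{\left(v \right)} = 1$ ($F{\left(v \right)} = \frac{2 v}{2 v} = 2 v \frac{1}{2 v} = 1$)
$\frac{F{\left(S{\left(-8,-3 \right)} \right)} - 492435}{q{\left(200,-172 \right)} - 15 \left(38 + 88\right)} = \frac{1 - 492435}{510 - 15 \left(38 + 88\right)} = - \frac{492434}{510 - 1890} = - \frac{492434}{-1380} = \left(-492434\right) \left(- \frac{1}{1380}\right) = \frac{246217}{690}$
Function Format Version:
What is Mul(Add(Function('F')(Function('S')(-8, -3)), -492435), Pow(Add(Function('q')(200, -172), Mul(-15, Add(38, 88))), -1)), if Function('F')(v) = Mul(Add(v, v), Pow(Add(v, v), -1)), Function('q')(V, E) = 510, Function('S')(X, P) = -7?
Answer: Rational(246217, 690) ≈ 356.84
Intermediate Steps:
Function('F')(v) = 1 (Function('F')(v) = Mul(Mul(2, v), Pow(Mul(2, v), -1)) = Mul(Mul(2, v), Mul(Rational(1, 2), Pow(v, -1))) = 1)
Mul(Add(Function('F')(Function('S')(-8, -3)), -492435), Pow(Add(Function('q')(200, -172), Mul(-15, Add(38, 88))), -1)) = Mul(Add(1, -492435), Pow(Add(510, Mul(-15, Add(38, 88))), -1)) = Mul(-492434, Pow(Add(510, Mul(-15, 126)), -1)) = Mul(-492434, Pow(Add(510, -1890), -1)) = Mul(-492434, Pow(-1380, -1)) = Mul(-492434, Rational(-1, 1380)) = Rational(246217, 690)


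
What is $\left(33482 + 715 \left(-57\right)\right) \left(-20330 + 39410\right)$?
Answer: $-138768840$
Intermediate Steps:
$\left(33482 + 715 \left(-57\right)\right) \left(-20330 + 39410\right) = \left(33482 - 40755\right) 19080 = \left(-7273\right) 19080 = -138768840$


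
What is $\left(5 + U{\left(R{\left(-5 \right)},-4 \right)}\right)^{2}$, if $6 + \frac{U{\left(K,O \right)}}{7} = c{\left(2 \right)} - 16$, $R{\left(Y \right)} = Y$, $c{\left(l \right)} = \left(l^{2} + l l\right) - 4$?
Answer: $14641$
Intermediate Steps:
$c{\left(l \right)} = -4 + 2 l^{2}$ ($c{\left(l \right)} = \left(l^{2} + l^{2}\right) - 4 = 2 l^{2} - 4 = -4 + 2 l^{2}$)
$U{\left(K,O \right)} = -126$ ($U{\left(K,O \right)} = -42 + 7 \left(\left(-4 + 2 \cdot 2^{2}\right) - 16\right) = -42 + 7 \left(\left(-4 + 2 \cdot 4\right) - 16\right) = -42 + 7 \left(\left(-4 + 8\right) - 16\right) = -42 + 7 \left(4 - 16\right) = -42 + 7 \left(-12\right) = -42 - 84 = -126$)
$\left(5 + U{\left(R{\left(-5 \right)},-4 \right)}\right)^{2} = \left(5 - 126\right)^{2} = \left(-121\right)^{2} = 14641$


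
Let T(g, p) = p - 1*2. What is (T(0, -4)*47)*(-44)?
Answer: 12408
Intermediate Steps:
T(g, p) = -2 + p (T(g, p) = p - 2 = -2 + p)
(T(0, -4)*47)*(-44) = ((-2 - 4)*47)*(-44) = -6*47*(-44) = -282*(-44) = 12408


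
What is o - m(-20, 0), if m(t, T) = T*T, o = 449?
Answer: 449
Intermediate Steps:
m(t, T) = T²
o - m(-20, 0) = 449 - 1*0² = 449 - 1*0 = 449 + 0 = 449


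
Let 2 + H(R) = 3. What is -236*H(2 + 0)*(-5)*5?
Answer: 5900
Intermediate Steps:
H(R) = 1 (H(R) = -2 + 3 = 1)
-236*H(2 + 0)*(-5)*5 = -236*1*(-5)*5 = -(-1180)*5 = -236*(-25) = 5900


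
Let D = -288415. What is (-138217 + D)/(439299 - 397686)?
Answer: -426632/41613 ≈ -10.252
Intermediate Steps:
(-138217 + D)/(439299 - 397686) = (-138217 - 288415)/(439299 - 397686) = -426632/41613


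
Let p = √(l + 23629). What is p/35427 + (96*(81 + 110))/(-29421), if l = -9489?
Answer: -6112/9807 + 2*√3535/35427 ≈ -0.61987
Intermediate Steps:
p = 2*√3535 (p = √(-9489 + 23629) = √14140 = 2*√3535 ≈ 118.91)
p/35427 + (96*(81 + 110))/(-29421) = (2*√3535)/35427 + (96*(81 + 110))/(-29421) = (2*√3535)*(1/35427) + (96*191)*(-1/29421) = 2*√3535/35427 + 18336*(-1/29421) = 2*√3535/35427 - 6112/9807 = -6112/9807 + 2*√3535/35427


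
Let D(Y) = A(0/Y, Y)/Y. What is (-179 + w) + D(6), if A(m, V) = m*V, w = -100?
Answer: -279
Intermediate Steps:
A(m, V) = V*m
D(Y) = 0 (D(Y) = (Y*(0/Y))/Y = (Y*0)/Y = 0/Y = 0)
(-179 + w) + D(6) = (-179 - 100) + 0 = -279 + 0 = -279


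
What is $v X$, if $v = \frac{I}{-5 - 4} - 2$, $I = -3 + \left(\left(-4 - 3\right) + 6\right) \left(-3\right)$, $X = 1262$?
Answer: $-2524$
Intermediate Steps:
$I = 0$ ($I = -3 + \left(-7 + 6\right) \left(-3\right) = -3 - -3 = -3 + 3 = 0$)
$v = -2$ ($v = \frac{0}{-5 - 4} - 2 = \frac{0}{-9} - 2 = 0 \left(- \frac{1}{9}\right) - 2 = 0 - 2 = -2$)
$v X = \left(-2\right) 1262 = -2524$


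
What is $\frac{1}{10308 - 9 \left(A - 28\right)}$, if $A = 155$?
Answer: $\frac{1}{9165} \approx 0.00010911$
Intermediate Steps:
$\frac{1}{10308 - 9 \left(A - 28\right)} = \frac{1}{10308 - 9 \left(155 - 28\right)} = \frac{1}{10308 - 1143} = \frac{1}{9165}$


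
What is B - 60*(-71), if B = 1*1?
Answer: 4261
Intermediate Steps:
B = 1
B - 60*(-71) = 1 - 60*(-71) = 1 + 4260 = 4261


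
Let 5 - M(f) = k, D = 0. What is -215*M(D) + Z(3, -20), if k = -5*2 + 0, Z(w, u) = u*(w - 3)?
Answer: -3225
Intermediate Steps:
Z(w, u) = u*(-3 + w)
k = -10 (k = -10 + 0 = -10)
M(f) = 15 (M(f) = 5 - 1*(-10) = 5 + 10 = 15)
-215*M(D) + Z(3, -20) = -215*15 - 20*(-3 + 3) = -3225 - 20*0 = -3225 + 0 = -3225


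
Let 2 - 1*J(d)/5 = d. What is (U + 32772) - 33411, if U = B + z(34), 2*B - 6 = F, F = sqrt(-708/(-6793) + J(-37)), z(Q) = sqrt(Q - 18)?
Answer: -632 + sqrt(9003054999)/13586 ≈ -625.02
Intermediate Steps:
J(d) = 10 - 5*d
z(Q) = sqrt(-18 + Q)
F = sqrt(9003054999)/6793 (F = sqrt(-708/(-6793) + (10 - 5*(-37))) = sqrt(-708*(-1/6793) + (10 + 185)) = sqrt(708/6793 + 195) = sqrt(1325343/6793) = sqrt(9003054999)/6793 ≈ 13.968)
B = 3 + sqrt(9003054999)/13586 (B = 3 + (sqrt(9003054999)/6793)/2 = 3 + sqrt(9003054999)/13586 ≈ 9.9840)
U = 7 + sqrt(9003054999)/13586 (U = (3 + sqrt(9003054999)/13586) + sqrt(-18 + 34) = (3 + sqrt(9003054999)/13586) + sqrt(16) = (3 + sqrt(9003054999)/13586) + 4 = 7 + sqrt(9003054999)/13586 ≈ 13.984)
(U + 32772) - 33411 = ((7 + sqrt(9003054999)/13586) + 32772) - 33411 = (32779 + sqrt(9003054999)/13586) - 33411 = -632 + sqrt(9003054999)/13586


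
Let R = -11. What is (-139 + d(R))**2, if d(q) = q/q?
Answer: 19044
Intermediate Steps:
d(q) = 1
(-139 + d(R))**2 = (-139 + 1)**2 = (-138)**2 = 19044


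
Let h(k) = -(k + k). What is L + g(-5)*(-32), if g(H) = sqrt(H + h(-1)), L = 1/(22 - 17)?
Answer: 1/5 - 32*I*sqrt(3) ≈ 0.2 - 55.426*I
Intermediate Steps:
h(k) = -2*k
L = 1/5 ≈ 0.20000
g(H) = sqrt(2 + H) (g(H) = sqrt(H - 2*(-1)) = sqrt(H + 2) = sqrt(2 + H))
L + g(-5)*(-32) = 1/5 + sqrt(2 - 5)*(-32) = 1/5 + sqrt(-3)*(-32) = 1/5 + (I*sqrt(3))*(-32) = 1/5 - 32*I*sqrt(3)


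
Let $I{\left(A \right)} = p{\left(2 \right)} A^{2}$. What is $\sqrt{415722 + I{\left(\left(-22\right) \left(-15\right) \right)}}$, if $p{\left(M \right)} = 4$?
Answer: $\sqrt{851322} \approx 922.67$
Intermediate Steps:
$I{\left(A \right)} = 4 A^{2}$
$\sqrt{415722 + I{\left(\left(-22\right) \left(-15\right) \right)}} = \sqrt{415722 + 4 \left(\left(-22\right) \left(-15\right)\right)^{2}} = \sqrt{415722 + 4 \cdot 330^{2}} = \sqrt{415722 + 4 \cdot 108900} = \sqrt{415722 + 435600} = \sqrt{851322}$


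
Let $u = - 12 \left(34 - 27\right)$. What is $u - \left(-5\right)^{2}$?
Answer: $-109$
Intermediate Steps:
$u = -84$ ($u = \left(-12\right) 7 = -84$)
$u - \left(-5\right)^{2} = -84 - \left(-5\right)^{2} = -84 - 25 = -109$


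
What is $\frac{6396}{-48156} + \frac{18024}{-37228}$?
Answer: $- \frac{23043209}{37348991} \approx -0.61697$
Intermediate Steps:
$\frac{6396}{-48156} + \frac{18024}{-37228} = 6396 \left(- \frac{1}{48156}\right) + 18024 \left(- \frac{1}{37228}\right) = - \frac{533}{4013} - \frac{4506}{9307} = - \frac{23043209}{37348991}$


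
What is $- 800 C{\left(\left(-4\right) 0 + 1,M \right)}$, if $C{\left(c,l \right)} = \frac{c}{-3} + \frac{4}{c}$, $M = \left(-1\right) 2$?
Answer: $- \frac{8800}{3} \approx -2933.3$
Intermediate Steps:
$M = -2$
$C{\left(c,l \right)} = \frac{4}{c} - \frac{c}{3}$ ($C{\left(c,l \right)} = c \left(- \frac{1}{3}\right) + \frac{4}{c} = - \frac{c}{3} + \frac{4}{c} = \frac{4}{c} - \frac{c}{3}$)
$- 800 C{\left(\left(-4\right) 0 + 1,M \right)} = - 800 \left(\frac{4}{\left(-4\right) 0 + 1} - \frac{\left(-4\right) 0 + 1}{3}\right) = - 800 \left(\frac{4}{0 + 1} - \frac{0 + 1}{3}\right) = - 800 \left(\frac{4}{1} - \frac{1}{3}\right) = - 800 \left(4 \cdot 1 - \frac{1}{3}\right) = - 800 \left(4 - \frac{1}{3}\right) = \left(-800\right) \frac{11}{3} = - \frac{8800}{3}$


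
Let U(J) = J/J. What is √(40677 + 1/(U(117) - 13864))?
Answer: 5*√312696739230/13863 ≈ 201.69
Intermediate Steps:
U(J) = 1
√(40677 + 1/(U(117) - 13864)) = √(40677 + 1/(1 - 13864)) = √(40677 + 1/(-13863)) = √(40677 - 1/13863) = √(563905250/13863) = 5*√312696739230/13863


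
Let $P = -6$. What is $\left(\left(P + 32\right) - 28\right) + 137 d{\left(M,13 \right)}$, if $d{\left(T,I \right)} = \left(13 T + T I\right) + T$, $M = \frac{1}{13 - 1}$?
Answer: $\frac{1225}{4} \approx 306.25$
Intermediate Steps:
$M = \frac{1}{12} \approx 0.083333$
$d{\left(T,I \right)} = 14 T + I T$ ($d{\left(T,I \right)} = \left(13 T + I T\right) + T = 14 T + I T$)
$\left(\left(P + 32\right) - 28\right) + 137 d{\left(M,13 \right)} = \left(\left(-6 + 32\right) - 28\right) + 137 \frac{14 + 13}{12} = \left(26 - 28\right) + 137 \cdot \frac{1}{12} \cdot 27 = -2 + 137 \cdot \frac{9}{4} = -2 + \frac{1233}{4} = \frac{1225}{4}$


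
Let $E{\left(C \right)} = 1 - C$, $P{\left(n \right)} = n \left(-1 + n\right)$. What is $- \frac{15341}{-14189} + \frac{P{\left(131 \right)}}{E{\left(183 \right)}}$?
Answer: $- \frac{1312344}{14189} \approx -92.49$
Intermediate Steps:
$- \frac{15341}{-14189} + \frac{P{\left(131 \right)}}{E{\left(183 \right)}} = - \frac{15341}{-14189} + \frac{131 \left(-1 + 131\right)}{1 - 183} = \left(-15341\right) \left(- \frac{1}{14189}\right) + \frac{131 \cdot 130}{1 - 183} = \frac{15341}{14189} + \frac{17030}{-182} = \frac{15341}{14189} + 17030 \left(- \frac{1}{182}\right) = \frac{15341}{14189} - \frac{655}{7} = - \frac{1312344}{14189}$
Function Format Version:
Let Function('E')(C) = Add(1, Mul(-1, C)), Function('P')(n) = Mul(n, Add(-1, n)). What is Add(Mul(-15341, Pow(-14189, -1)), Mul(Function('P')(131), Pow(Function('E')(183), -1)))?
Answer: Rational(-1312344, 14189) ≈ -92.490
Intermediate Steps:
Add(Mul(-15341, Pow(-14189, -1)), Mul(Function('P')(131), Pow(Function('E')(183), -1))) = Add(Mul(-15341, Pow(-14189, -1)), Mul(Mul(131, Add(-1, 131)), Pow(Add(1, Mul(-1, 183)), -1))) = Add(Mul(-15341, Rational(-1, 14189)), Mul(Mul(131, 130), Pow(Add(1, -183), -1))) = Add(Rational(15341, 14189), Mul(17030, Pow(-182, -1))) = Add(Rational(15341, 14189), Mul(17030, Rational(-1, 182))) = Add(Rational(15341, 14189), Rational(-655, 7)) = Rational(-1312344, 14189)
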